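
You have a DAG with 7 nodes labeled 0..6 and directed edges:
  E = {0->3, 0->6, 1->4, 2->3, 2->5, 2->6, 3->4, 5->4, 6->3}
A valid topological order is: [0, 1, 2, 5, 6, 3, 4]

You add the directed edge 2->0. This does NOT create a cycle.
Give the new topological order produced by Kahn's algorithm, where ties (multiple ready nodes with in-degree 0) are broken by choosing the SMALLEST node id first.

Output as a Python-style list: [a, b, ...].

Old toposort: [0, 1, 2, 5, 6, 3, 4]
Added edge: 2->0
Position of 2 (2) > position of 0 (0). Must reorder: 2 must now come before 0.
Run Kahn's algorithm (break ties by smallest node id):
  initial in-degrees: [1, 0, 0, 3, 3, 1, 2]
  ready (indeg=0): [1, 2]
  pop 1: indeg[4]->2 | ready=[2] | order so far=[1]
  pop 2: indeg[0]->0; indeg[3]->2; indeg[5]->0; indeg[6]->1 | ready=[0, 5] | order so far=[1, 2]
  pop 0: indeg[3]->1; indeg[6]->0 | ready=[5, 6] | order so far=[1, 2, 0]
  pop 5: indeg[4]->1 | ready=[6] | order so far=[1, 2, 0, 5]
  pop 6: indeg[3]->0 | ready=[3] | order so far=[1, 2, 0, 5, 6]
  pop 3: indeg[4]->0 | ready=[4] | order so far=[1, 2, 0, 5, 6, 3]
  pop 4: no out-edges | ready=[] | order so far=[1, 2, 0, 5, 6, 3, 4]
  Result: [1, 2, 0, 5, 6, 3, 4]

Answer: [1, 2, 0, 5, 6, 3, 4]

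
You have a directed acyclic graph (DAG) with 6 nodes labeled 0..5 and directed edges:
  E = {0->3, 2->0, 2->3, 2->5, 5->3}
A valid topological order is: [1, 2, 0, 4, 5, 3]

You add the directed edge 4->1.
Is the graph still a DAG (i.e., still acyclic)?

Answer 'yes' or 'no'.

Answer: yes

Derivation:
Given toposort: [1, 2, 0, 4, 5, 3]
Position of 4: index 3; position of 1: index 0
New edge 4->1: backward (u after v in old order)
Backward edge: old toposort is now invalid. Check if this creates a cycle.
Does 1 already reach 4? Reachable from 1: [1]. NO -> still a DAG (reorder needed).
Still a DAG? yes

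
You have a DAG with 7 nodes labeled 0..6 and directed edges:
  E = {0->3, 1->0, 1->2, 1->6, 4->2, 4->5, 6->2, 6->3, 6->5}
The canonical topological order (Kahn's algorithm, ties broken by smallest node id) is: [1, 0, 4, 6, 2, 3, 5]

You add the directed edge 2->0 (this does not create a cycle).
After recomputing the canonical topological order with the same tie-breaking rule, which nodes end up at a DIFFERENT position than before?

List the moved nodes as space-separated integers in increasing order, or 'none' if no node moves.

Old toposort: [1, 0, 4, 6, 2, 3, 5]
Added edge 2->0
Recompute Kahn (smallest-id tiebreak):
  initial in-degrees: [2, 0, 3, 2, 0, 2, 1]
  ready (indeg=0): [1, 4]
  pop 1: indeg[0]->1; indeg[2]->2; indeg[6]->0 | ready=[4, 6] | order so far=[1]
  pop 4: indeg[2]->1; indeg[5]->1 | ready=[6] | order so far=[1, 4]
  pop 6: indeg[2]->0; indeg[3]->1; indeg[5]->0 | ready=[2, 5] | order so far=[1, 4, 6]
  pop 2: indeg[0]->0 | ready=[0, 5] | order so far=[1, 4, 6, 2]
  pop 0: indeg[3]->0 | ready=[3, 5] | order so far=[1, 4, 6, 2, 0]
  pop 3: no out-edges | ready=[5] | order so far=[1, 4, 6, 2, 0, 3]
  pop 5: no out-edges | ready=[] | order so far=[1, 4, 6, 2, 0, 3, 5]
New canonical toposort: [1, 4, 6, 2, 0, 3, 5]
Compare positions:
  Node 0: index 1 -> 4 (moved)
  Node 1: index 0 -> 0 (same)
  Node 2: index 4 -> 3 (moved)
  Node 3: index 5 -> 5 (same)
  Node 4: index 2 -> 1 (moved)
  Node 5: index 6 -> 6 (same)
  Node 6: index 3 -> 2 (moved)
Nodes that changed position: 0 2 4 6

Answer: 0 2 4 6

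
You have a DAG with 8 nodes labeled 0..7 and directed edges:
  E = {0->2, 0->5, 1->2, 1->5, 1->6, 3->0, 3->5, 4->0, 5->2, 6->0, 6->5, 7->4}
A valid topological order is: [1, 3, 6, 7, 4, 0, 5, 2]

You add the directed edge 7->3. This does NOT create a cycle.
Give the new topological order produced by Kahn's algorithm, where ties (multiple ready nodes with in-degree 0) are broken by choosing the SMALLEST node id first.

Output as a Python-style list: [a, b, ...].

Old toposort: [1, 3, 6, 7, 4, 0, 5, 2]
Added edge: 7->3
Position of 7 (3) > position of 3 (1). Must reorder: 7 must now come before 3.
Run Kahn's algorithm (break ties by smallest node id):
  initial in-degrees: [3, 0, 3, 1, 1, 4, 1, 0]
  ready (indeg=0): [1, 7]
  pop 1: indeg[2]->2; indeg[5]->3; indeg[6]->0 | ready=[6, 7] | order so far=[1]
  pop 6: indeg[0]->2; indeg[5]->2 | ready=[7] | order so far=[1, 6]
  pop 7: indeg[3]->0; indeg[4]->0 | ready=[3, 4] | order so far=[1, 6, 7]
  pop 3: indeg[0]->1; indeg[5]->1 | ready=[4] | order so far=[1, 6, 7, 3]
  pop 4: indeg[0]->0 | ready=[0] | order so far=[1, 6, 7, 3, 4]
  pop 0: indeg[2]->1; indeg[5]->0 | ready=[5] | order so far=[1, 6, 7, 3, 4, 0]
  pop 5: indeg[2]->0 | ready=[2] | order so far=[1, 6, 7, 3, 4, 0, 5]
  pop 2: no out-edges | ready=[] | order so far=[1, 6, 7, 3, 4, 0, 5, 2]
  Result: [1, 6, 7, 3, 4, 0, 5, 2]

Answer: [1, 6, 7, 3, 4, 0, 5, 2]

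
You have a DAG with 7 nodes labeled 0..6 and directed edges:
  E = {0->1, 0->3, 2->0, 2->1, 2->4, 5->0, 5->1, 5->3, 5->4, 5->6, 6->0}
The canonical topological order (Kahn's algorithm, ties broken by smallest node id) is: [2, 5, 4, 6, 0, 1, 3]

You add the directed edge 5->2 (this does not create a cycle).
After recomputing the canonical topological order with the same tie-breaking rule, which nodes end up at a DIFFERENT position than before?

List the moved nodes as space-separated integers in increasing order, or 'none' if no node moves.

Answer: 2 5

Derivation:
Old toposort: [2, 5, 4, 6, 0, 1, 3]
Added edge 5->2
Recompute Kahn (smallest-id tiebreak):
  initial in-degrees: [3, 3, 1, 2, 2, 0, 1]
  ready (indeg=0): [5]
  pop 5: indeg[0]->2; indeg[1]->2; indeg[2]->0; indeg[3]->1; indeg[4]->1; indeg[6]->0 | ready=[2, 6] | order so far=[5]
  pop 2: indeg[0]->1; indeg[1]->1; indeg[4]->0 | ready=[4, 6] | order so far=[5, 2]
  pop 4: no out-edges | ready=[6] | order so far=[5, 2, 4]
  pop 6: indeg[0]->0 | ready=[0] | order so far=[5, 2, 4, 6]
  pop 0: indeg[1]->0; indeg[3]->0 | ready=[1, 3] | order so far=[5, 2, 4, 6, 0]
  pop 1: no out-edges | ready=[3] | order so far=[5, 2, 4, 6, 0, 1]
  pop 3: no out-edges | ready=[] | order so far=[5, 2, 4, 6, 0, 1, 3]
New canonical toposort: [5, 2, 4, 6, 0, 1, 3]
Compare positions:
  Node 0: index 4 -> 4 (same)
  Node 1: index 5 -> 5 (same)
  Node 2: index 0 -> 1 (moved)
  Node 3: index 6 -> 6 (same)
  Node 4: index 2 -> 2 (same)
  Node 5: index 1 -> 0 (moved)
  Node 6: index 3 -> 3 (same)
Nodes that changed position: 2 5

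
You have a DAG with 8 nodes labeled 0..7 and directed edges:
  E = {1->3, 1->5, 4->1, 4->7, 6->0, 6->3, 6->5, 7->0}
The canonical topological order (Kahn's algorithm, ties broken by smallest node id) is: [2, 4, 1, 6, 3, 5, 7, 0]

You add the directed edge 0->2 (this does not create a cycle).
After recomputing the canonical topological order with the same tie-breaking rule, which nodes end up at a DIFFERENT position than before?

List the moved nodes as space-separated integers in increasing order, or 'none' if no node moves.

Answer: 0 1 2 3 4 5 6 7

Derivation:
Old toposort: [2, 4, 1, 6, 3, 5, 7, 0]
Added edge 0->2
Recompute Kahn (smallest-id tiebreak):
  initial in-degrees: [2, 1, 1, 2, 0, 2, 0, 1]
  ready (indeg=0): [4, 6]
  pop 4: indeg[1]->0; indeg[7]->0 | ready=[1, 6, 7] | order so far=[4]
  pop 1: indeg[3]->1; indeg[5]->1 | ready=[6, 7] | order so far=[4, 1]
  pop 6: indeg[0]->1; indeg[3]->0; indeg[5]->0 | ready=[3, 5, 7] | order so far=[4, 1, 6]
  pop 3: no out-edges | ready=[5, 7] | order so far=[4, 1, 6, 3]
  pop 5: no out-edges | ready=[7] | order so far=[4, 1, 6, 3, 5]
  pop 7: indeg[0]->0 | ready=[0] | order so far=[4, 1, 6, 3, 5, 7]
  pop 0: indeg[2]->0 | ready=[2] | order so far=[4, 1, 6, 3, 5, 7, 0]
  pop 2: no out-edges | ready=[] | order so far=[4, 1, 6, 3, 5, 7, 0, 2]
New canonical toposort: [4, 1, 6, 3, 5, 7, 0, 2]
Compare positions:
  Node 0: index 7 -> 6 (moved)
  Node 1: index 2 -> 1 (moved)
  Node 2: index 0 -> 7 (moved)
  Node 3: index 4 -> 3 (moved)
  Node 4: index 1 -> 0 (moved)
  Node 5: index 5 -> 4 (moved)
  Node 6: index 3 -> 2 (moved)
  Node 7: index 6 -> 5 (moved)
Nodes that changed position: 0 1 2 3 4 5 6 7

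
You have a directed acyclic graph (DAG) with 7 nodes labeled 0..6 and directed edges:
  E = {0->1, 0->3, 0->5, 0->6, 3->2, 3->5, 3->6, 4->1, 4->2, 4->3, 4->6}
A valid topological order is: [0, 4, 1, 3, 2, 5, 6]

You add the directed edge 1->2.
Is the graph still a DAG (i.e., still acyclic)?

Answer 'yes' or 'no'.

Answer: yes

Derivation:
Given toposort: [0, 4, 1, 3, 2, 5, 6]
Position of 1: index 2; position of 2: index 4
New edge 1->2: forward
Forward edge: respects the existing order. Still a DAG, same toposort still valid.
Still a DAG? yes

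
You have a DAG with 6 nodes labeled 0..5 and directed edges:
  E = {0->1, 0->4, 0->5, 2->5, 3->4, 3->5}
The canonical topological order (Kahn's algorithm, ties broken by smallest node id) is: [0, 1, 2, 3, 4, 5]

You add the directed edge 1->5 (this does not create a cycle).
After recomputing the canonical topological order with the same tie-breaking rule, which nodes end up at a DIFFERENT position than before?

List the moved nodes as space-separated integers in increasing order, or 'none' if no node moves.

Answer: none

Derivation:
Old toposort: [0, 1, 2, 3, 4, 5]
Added edge 1->5
Recompute Kahn (smallest-id tiebreak):
  initial in-degrees: [0, 1, 0, 0, 2, 4]
  ready (indeg=0): [0, 2, 3]
  pop 0: indeg[1]->0; indeg[4]->1; indeg[5]->3 | ready=[1, 2, 3] | order so far=[0]
  pop 1: indeg[5]->2 | ready=[2, 3] | order so far=[0, 1]
  pop 2: indeg[5]->1 | ready=[3] | order so far=[0, 1, 2]
  pop 3: indeg[4]->0; indeg[5]->0 | ready=[4, 5] | order so far=[0, 1, 2, 3]
  pop 4: no out-edges | ready=[5] | order so far=[0, 1, 2, 3, 4]
  pop 5: no out-edges | ready=[] | order so far=[0, 1, 2, 3, 4, 5]
New canonical toposort: [0, 1, 2, 3, 4, 5]
Compare positions:
  Node 0: index 0 -> 0 (same)
  Node 1: index 1 -> 1 (same)
  Node 2: index 2 -> 2 (same)
  Node 3: index 3 -> 3 (same)
  Node 4: index 4 -> 4 (same)
  Node 5: index 5 -> 5 (same)
Nodes that changed position: none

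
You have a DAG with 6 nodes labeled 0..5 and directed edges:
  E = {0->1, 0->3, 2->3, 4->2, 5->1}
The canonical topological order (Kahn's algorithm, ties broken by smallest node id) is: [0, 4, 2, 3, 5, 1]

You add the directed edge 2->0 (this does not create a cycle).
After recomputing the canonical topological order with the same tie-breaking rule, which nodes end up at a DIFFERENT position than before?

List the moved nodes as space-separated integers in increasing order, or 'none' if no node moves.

Old toposort: [0, 4, 2, 3, 5, 1]
Added edge 2->0
Recompute Kahn (smallest-id tiebreak):
  initial in-degrees: [1, 2, 1, 2, 0, 0]
  ready (indeg=0): [4, 5]
  pop 4: indeg[2]->0 | ready=[2, 5] | order so far=[4]
  pop 2: indeg[0]->0; indeg[3]->1 | ready=[0, 5] | order so far=[4, 2]
  pop 0: indeg[1]->1; indeg[3]->0 | ready=[3, 5] | order so far=[4, 2, 0]
  pop 3: no out-edges | ready=[5] | order so far=[4, 2, 0, 3]
  pop 5: indeg[1]->0 | ready=[1] | order so far=[4, 2, 0, 3, 5]
  pop 1: no out-edges | ready=[] | order so far=[4, 2, 0, 3, 5, 1]
New canonical toposort: [4, 2, 0, 3, 5, 1]
Compare positions:
  Node 0: index 0 -> 2 (moved)
  Node 1: index 5 -> 5 (same)
  Node 2: index 2 -> 1 (moved)
  Node 3: index 3 -> 3 (same)
  Node 4: index 1 -> 0 (moved)
  Node 5: index 4 -> 4 (same)
Nodes that changed position: 0 2 4

Answer: 0 2 4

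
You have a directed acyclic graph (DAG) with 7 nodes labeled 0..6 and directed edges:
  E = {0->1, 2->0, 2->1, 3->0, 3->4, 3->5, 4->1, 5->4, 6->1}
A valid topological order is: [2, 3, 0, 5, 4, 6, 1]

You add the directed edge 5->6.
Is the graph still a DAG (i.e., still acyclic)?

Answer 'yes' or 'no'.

Answer: yes

Derivation:
Given toposort: [2, 3, 0, 5, 4, 6, 1]
Position of 5: index 3; position of 6: index 5
New edge 5->6: forward
Forward edge: respects the existing order. Still a DAG, same toposort still valid.
Still a DAG? yes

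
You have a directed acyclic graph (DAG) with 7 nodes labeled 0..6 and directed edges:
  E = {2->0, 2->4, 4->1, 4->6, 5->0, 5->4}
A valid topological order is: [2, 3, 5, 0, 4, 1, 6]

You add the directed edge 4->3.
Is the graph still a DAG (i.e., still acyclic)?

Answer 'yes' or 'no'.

Answer: yes

Derivation:
Given toposort: [2, 3, 5, 0, 4, 1, 6]
Position of 4: index 4; position of 3: index 1
New edge 4->3: backward (u after v in old order)
Backward edge: old toposort is now invalid. Check if this creates a cycle.
Does 3 already reach 4? Reachable from 3: [3]. NO -> still a DAG (reorder needed).
Still a DAG? yes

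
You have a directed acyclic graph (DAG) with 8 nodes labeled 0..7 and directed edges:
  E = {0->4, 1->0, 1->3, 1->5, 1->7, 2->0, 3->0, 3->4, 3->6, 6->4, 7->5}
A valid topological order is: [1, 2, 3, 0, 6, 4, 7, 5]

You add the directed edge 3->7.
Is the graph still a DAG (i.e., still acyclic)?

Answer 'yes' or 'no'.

Given toposort: [1, 2, 3, 0, 6, 4, 7, 5]
Position of 3: index 2; position of 7: index 6
New edge 3->7: forward
Forward edge: respects the existing order. Still a DAG, same toposort still valid.
Still a DAG? yes

Answer: yes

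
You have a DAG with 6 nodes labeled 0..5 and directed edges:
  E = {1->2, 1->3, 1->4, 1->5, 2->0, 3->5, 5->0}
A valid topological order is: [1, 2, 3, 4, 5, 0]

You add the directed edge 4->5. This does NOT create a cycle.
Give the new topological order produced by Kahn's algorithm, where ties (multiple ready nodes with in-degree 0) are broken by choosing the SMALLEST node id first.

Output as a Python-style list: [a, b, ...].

Old toposort: [1, 2, 3, 4, 5, 0]
Added edge: 4->5
Position of 4 (3) < position of 5 (4). Old order still valid.
Run Kahn's algorithm (break ties by smallest node id):
  initial in-degrees: [2, 0, 1, 1, 1, 3]
  ready (indeg=0): [1]
  pop 1: indeg[2]->0; indeg[3]->0; indeg[4]->0; indeg[5]->2 | ready=[2, 3, 4] | order so far=[1]
  pop 2: indeg[0]->1 | ready=[3, 4] | order so far=[1, 2]
  pop 3: indeg[5]->1 | ready=[4] | order so far=[1, 2, 3]
  pop 4: indeg[5]->0 | ready=[5] | order so far=[1, 2, 3, 4]
  pop 5: indeg[0]->0 | ready=[0] | order so far=[1, 2, 3, 4, 5]
  pop 0: no out-edges | ready=[] | order so far=[1, 2, 3, 4, 5, 0]
  Result: [1, 2, 3, 4, 5, 0]

Answer: [1, 2, 3, 4, 5, 0]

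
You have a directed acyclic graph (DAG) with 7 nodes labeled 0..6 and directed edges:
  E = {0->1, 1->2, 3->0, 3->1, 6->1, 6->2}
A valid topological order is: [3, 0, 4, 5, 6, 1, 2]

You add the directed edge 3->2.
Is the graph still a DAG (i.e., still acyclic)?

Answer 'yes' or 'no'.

Answer: yes

Derivation:
Given toposort: [3, 0, 4, 5, 6, 1, 2]
Position of 3: index 0; position of 2: index 6
New edge 3->2: forward
Forward edge: respects the existing order. Still a DAG, same toposort still valid.
Still a DAG? yes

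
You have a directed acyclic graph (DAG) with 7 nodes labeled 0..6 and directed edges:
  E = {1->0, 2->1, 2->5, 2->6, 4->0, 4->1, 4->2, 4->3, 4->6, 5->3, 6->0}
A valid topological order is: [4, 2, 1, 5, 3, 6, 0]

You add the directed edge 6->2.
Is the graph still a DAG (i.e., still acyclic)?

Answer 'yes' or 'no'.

Given toposort: [4, 2, 1, 5, 3, 6, 0]
Position of 6: index 5; position of 2: index 1
New edge 6->2: backward (u after v in old order)
Backward edge: old toposort is now invalid. Check if this creates a cycle.
Does 2 already reach 6? Reachable from 2: [0, 1, 2, 3, 5, 6]. YES -> cycle!
Still a DAG? no

Answer: no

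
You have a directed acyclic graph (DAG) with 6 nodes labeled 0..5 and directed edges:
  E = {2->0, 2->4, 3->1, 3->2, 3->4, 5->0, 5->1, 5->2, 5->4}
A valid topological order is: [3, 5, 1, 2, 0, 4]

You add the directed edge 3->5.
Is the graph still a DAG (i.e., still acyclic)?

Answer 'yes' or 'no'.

Answer: yes

Derivation:
Given toposort: [3, 5, 1, 2, 0, 4]
Position of 3: index 0; position of 5: index 1
New edge 3->5: forward
Forward edge: respects the existing order. Still a DAG, same toposort still valid.
Still a DAG? yes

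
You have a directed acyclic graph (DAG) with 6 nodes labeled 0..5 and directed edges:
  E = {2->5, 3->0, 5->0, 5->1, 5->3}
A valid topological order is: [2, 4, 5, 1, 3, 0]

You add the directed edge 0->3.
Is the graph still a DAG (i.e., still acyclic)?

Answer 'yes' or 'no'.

Answer: no

Derivation:
Given toposort: [2, 4, 5, 1, 3, 0]
Position of 0: index 5; position of 3: index 4
New edge 0->3: backward (u after v in old order)
Backward edge: old toposort is now invalid. Check if this creates a cycle.
Does 3 already reach 0? Reachable from 3: [0, 3]. YES -> cycle!
Still a DAG? no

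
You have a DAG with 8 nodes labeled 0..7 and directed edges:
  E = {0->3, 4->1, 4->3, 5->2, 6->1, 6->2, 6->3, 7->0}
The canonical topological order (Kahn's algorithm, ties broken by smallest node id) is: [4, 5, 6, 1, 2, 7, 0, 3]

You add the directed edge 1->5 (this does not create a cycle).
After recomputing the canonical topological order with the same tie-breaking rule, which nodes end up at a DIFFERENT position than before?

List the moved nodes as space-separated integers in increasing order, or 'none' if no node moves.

Answer: 1 5 6

Derivation:
Old toposort: [4, 5, 6, 1, 2, 7, 0, 3]
Added edge 1->5
Recompute Kahn (smallest-id tiebreak):
  initial in-degrees: [1, 2, 2, 3, 0, 1, 0, 0]
  ready (indeg=0): [4, 6, 7]
  pop 4: indeg[1]->1; indeg[3]->2 | ready=[6, 7] | order so far=[4]
  pop 6: indeg[1]->0; indeg[2]->1; indeg[3]->1 | ready=[1, 7] | order so far=[4, 6]
  pop 1: indeg[5]->0 | ready=[5, 7] | order so far=[4, 6, 1]
  pop 5: indeg[2]->0 | ready=[2, 7] | order so far=[4, 6, 1, 5]
  pop 2: no out-edges | ready=[7] | order so far=[4, 6, 1, 5, 2]
  pop 7: indeg[0]->0 | ready=[0] | order so far=[4, 6, 1, 5, 2, 7]
  pop 0: indeg[3]->0 | ready=[3] | order so far=[4, 6, 1, 5, 2, 7, 0]
  pop 3: no out-edges | ready=[] | order so far=[4, 6, 1, 5, 2, 7, 0, 3]
New canonical toposort: [4, 6, 1, 5, 2, 7, 0, 3]
Compare positions:
  Node 0: index 6 -> 6 (same)
  Node 1: index 3 -> 2 (moved)
  Node 2: index 4 -> 4 (same)
  Node 3: index 7 -> 7 (same)
  Node 4: index 0 -> 0 (same)
  Node 5: index 1 -> 3 (moved)
  Node 6: index 2 -> 1 (moved)
  Node 7: index 5 -> 5 (same)
Nodes that changed position: 1 5 6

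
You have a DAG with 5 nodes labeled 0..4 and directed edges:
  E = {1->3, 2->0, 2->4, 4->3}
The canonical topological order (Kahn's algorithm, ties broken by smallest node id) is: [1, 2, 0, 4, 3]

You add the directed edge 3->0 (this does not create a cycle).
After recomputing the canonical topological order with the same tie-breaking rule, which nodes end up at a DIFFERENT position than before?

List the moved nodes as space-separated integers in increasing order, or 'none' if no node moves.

Old toposort: [1, 2, 0, 4, 3]
Added edge 3->0
Recompute Kahn (smallest-id tiebreak):
  initial in-degrees: [2, 0, 0, 2, 1]
  ready (indeg=0): [1, 2]
  pop 1: indeg[3]->1 | ready=[2] | order so far=[1]
  pop 2: indeg[0]->1; indeg[4]->0 | ready=[4] | order so far=[1, 2]
  pop 4: indeg[3]->0 | ready=[3] | order so far=[1, 2, 4]
  pop 3: indeg[0]->0 | ready=[0] | order so far=[1, 2, 4, 3]
  pop 0: no out-edges | ready=[] | order so far=[1, 2, 4, 3, 0]
New canonical toposort: [1, 2, 4, 3, 0]
Compare positions:
  Node 0: index 2 -> 4 (moved)
  Node 1: index 0 -> 0 (same)
  Node 2: index 1 -> 1 (same)
  Node 3: index 4 -> 3 (moved)
  Node 4: index 3 -> 2 (moved)
Nodes that changed position: 0 3 4

Answer: 0 3 4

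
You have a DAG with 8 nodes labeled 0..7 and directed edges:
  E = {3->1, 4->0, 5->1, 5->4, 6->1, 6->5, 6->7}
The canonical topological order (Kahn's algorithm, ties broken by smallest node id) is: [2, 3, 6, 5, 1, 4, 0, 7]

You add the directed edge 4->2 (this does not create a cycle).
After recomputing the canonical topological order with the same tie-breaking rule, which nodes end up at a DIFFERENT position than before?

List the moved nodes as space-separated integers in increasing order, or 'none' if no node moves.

Answer: 0 1 2 3 4 5 6

Derivation:
Old toposort: [2, 3, 6, 5, 1, 4, 0, 7]
Added edge 4->2
Recompute Kahn (smallest-id tiebreak):
  initial in-degrees: [1, 3, 1, 0, 1, 1, 0, 1]
  ready (indeg=0): [3, 6]
  pop 3: indeg[1]->2 | ready=[6] | order so far=[3]
  pop 6: indeg[1]->1; indeg[5]->0; indeg[7]->0 | ready=[5, 7] | order so far=[3, 6]
  pop 5: indeg[1]->0; indeg[4]->0 | ready=[1, 4, 7] | order so far=[3, 6, 5]
  pop 1: no out-edges | ready=[4, 7] | order so far=[3, 6, 5, 1]
  pop 4: indeg[0]->0; indeg[2]->0 | ready=[0, 2, 7] | order so far=[3, 6, 5, 1, 4]
  pop 0: no out-edges | ready=[2, 7] | order so far=[3, 6, 5, 1, 4, 0]
  pop 2: no out-edges | ready=[7] | order so far=[3, 6, 5, 1, 4, 0, 2]
  pop 7: no out-edges | ready=[] | order so far=[3, 6, 5, 1, 4, 0, 2, 7]
New canonical toposort: [3, 6, 5, 1, 4, 0, 2, 7]
Compare positions:
  Node 0: index 6 -> 5 (moved)
  Node 1: index 4 -> 3 (moved)
  Node 2: index 0 -> 6 (moved)
  Node 3: index 1 -> 0 (moved)
  Node 4: index 5 -> 4 (moved)
  Node 5: index 3 -> 2 (moved)
  Node 6: index 2 -> 1 (moved)
  Node 7: index 7 -> 7 (same)
Nodes that changed position: 0 1 2 3 4 5 6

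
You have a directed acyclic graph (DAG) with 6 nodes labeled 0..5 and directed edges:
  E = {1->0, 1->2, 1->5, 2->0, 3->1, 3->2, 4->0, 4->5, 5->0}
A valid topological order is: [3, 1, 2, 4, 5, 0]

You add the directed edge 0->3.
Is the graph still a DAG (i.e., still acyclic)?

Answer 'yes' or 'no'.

Answer: no

Derivation:
Given toposort: [3, 1, 2, 4, 5, 0]
Position of 0: index 5; position of 3: index 0
New edge 0->3: backward (u after v in old order)
Backward edge: old toposort is now invalid. Check if this creates a cycle.
Does 3 already reach 0? Reachable from 3: [0, 1, 2, 3, 5]. YES -> cycle!
Still a DAG? no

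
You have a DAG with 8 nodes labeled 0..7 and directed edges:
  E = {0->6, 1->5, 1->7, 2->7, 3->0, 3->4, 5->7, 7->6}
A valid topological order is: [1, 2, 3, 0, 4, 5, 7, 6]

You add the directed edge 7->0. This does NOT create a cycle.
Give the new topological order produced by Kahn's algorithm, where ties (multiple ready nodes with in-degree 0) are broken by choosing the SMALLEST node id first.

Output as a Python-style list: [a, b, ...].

Answer: [1, 2, 3, 4, 5, 7, 0, 6]

Derivation:
Old toposort: [1, 2, 3, 0, 4, 5, 7, 6]
Added edge: 7->0
Position of 7 (6) > position of 0 (3). Must reorder: 7 must now come before 0.
Run Kahn's algorithm (break ties by smallest node id):
  initial in-degrees: [2, 0, 0, 0, 1, 1, 2, 3]
  ready (indeg=0): [1, 2, 3]
  pop 1: indeg[5]->0; indeg[7]->2 | ready=[2, 3, 5] | order so far=[1]
  pop 2: indeg[7]->1 | ready=[3, 5] | order so far=[1, 2]
  pop 3: indeg[0]->1; indeg[4]->0 | ready=[4, 5] | order so far=[1, 2, 3]
  pop 4: no out-edges | ready=[5] | order so far=[1, 2, 3, 4]
  pop 5: indeg[7]->0 | ready=[7] | order so far=[1, 2, 3, 4, 5]
  pop 7: indeg[0]->0; indeg[6]->1 | ready=[0] | order so far=[1, 2, 3, 4, 5, 7]
  pop 0: indeg[6]->0 | ready=[6] | order so far=[1, 2, 3, 4, 5, 7, 0]
  pop 6: no out-edges | ready=[] | order so far=[1, 2, 3, 4, 5, 7, 0, 6]
  Result: [1, 2, 3, 4, 5, 7, 0, 6]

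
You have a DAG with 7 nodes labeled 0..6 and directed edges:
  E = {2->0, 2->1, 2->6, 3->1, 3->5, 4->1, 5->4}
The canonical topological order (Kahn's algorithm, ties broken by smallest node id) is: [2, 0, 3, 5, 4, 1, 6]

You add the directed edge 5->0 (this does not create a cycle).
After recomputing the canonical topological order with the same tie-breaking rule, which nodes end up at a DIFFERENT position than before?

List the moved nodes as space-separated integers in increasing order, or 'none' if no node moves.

Answer: 0 3 5

Derivation:
Old toposort: [2, 0, 3, 5, 4, 1, 6]
Added edge 5->0
Recompute Kahn (smallest-id tiebreak):
  initial in-degrees: [2, 3, 0, 0, 1, 1, 1]
  ready (indeg=0): [2, 3]
  pop 2: indeg[0]->1; indeg[1]->2; indeg[6]->0 | ready=[3, 6] | order so far=[2]
  pop 3: indeg[1]->1; indeg[5]->0 | ready=[5, 6] | order so far=[2, 3]
  pop 5: indeg[0]->0; indeg[4]->0 | ready=[0, 4, 6] | order so far=[2, 3, 5]
  pop 0: no out-edges | ready=[4, 6] | order so far=[2, 3, 5, 0]
  pop 4: indeg[1]->0 | ready=[1, 6] | order so far=[2, 3, 5, 0, 4]
  pop 1: no out-edges | ready=[6] | order so far=[2, 3, 5, 0, 4, 1]
  pop 6: no out-edges | ready=[] | order so far=[2, 3, 5, 0, 4, 1, 6]
New canonical toposort: [2, 3, 5, 0, 4, 1, 6]
Compare positions:
  Node 0: index 1 -> 3 (moved)
  Node 1: index 5 -> 5 (same)
  Node 2: index 0 -> 0 (same)
  Node 3: index 2 -> 1 (moved)
  Node 4: index 4 -> 4 (same)
  Node 5: index 3 -> 2 (moved)
  Node 6: index 6 -> 6 (same)
Nodes that changed position: 0 3 5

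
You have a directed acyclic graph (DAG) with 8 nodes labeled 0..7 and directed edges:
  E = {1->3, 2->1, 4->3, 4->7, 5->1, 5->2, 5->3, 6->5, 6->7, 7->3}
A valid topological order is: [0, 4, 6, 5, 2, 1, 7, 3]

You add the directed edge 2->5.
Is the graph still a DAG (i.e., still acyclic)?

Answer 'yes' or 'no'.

Given toposort: [0, 4, 6, 5, 2, 1, 7, 3]
Position of 2: index 4; position of 5: index 3
New edge 2->5: backward (u after v in old order)
Backward edge: old toposort is now invalid. Check if this creates a cycle.
Does 5 already reach 2? Reachable from 5: [1, 2, 3, 5]. YES -> cycle!
Still a DAG? no

Answer: no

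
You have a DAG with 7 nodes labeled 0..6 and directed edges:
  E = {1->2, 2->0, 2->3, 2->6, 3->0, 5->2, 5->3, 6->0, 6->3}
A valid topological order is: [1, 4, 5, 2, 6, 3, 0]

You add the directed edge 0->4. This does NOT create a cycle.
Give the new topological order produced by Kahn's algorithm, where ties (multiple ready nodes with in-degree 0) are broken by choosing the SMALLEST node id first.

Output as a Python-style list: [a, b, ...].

Answer: [1, 5, 2, 6, 3, 0, 4]

Derivation:
Old toposort: [1, 4, 5, 2, 6, 3, 0]
Added edge: 0->4
Position of 0 (6) > position of 4 (1). Must reorder: 0 must now come before 4.
Run Kahn's algorithm (break ties by smallest node id):
  initial in-degrees: [3, 0, 2, 3, 1, 0, 1]
  ready (indeg=0): [1, 5]
  pop 1: indeg[2]->1 | ready=[5] | order so far=[1]
  pop 5: indeg[2]->0; indeg[3]->2 | ready=[2] | order so far=[1, 5]
  pop 2: indeg[0]->2; indeg[3]->1; indeg[6]->0 | ready=[6] | order so far=[1, 5, 2]
  pop 6: indeg[0]->1; indeg[3]->0 | ready=[3] | order so far=[1, 5, 2, 6]
  pop 3: indeg[0]->0 | ready=[0] | order so far=[1, 5, 2, 6, 3]
  pop 0: indeg[4]->0 | ready=[4] | order so far=[1, 5, 2, 6, 3, 0]
  pop 4: no out-edges | ready=[] | order so far=[1, 5, 2, 6, 3, 0, 4]
  Result: [1, 5, 2, 6, 3, 0, 4]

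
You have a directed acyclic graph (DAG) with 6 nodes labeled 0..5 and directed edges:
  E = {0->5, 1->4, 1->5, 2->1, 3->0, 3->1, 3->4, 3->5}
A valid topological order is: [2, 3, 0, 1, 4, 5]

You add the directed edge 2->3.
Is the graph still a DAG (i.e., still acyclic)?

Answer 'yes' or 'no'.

Answer: yes

Derivation:
Given toposort: [2, 3, 0, 1, 4, 5]
Position of 2: index 0; position of 3: index 1
New edge 2->3: forward
Forward edge: respects the existing order. Still a DAG, same toposort still valid.
Still a DAG? yes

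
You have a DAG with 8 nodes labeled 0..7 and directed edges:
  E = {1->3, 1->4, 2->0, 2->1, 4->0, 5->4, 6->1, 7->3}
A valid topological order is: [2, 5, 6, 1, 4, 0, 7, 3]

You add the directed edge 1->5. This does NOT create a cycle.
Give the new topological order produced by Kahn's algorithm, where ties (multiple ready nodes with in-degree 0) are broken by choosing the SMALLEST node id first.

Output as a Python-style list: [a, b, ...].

Answer: [2, 6, 1, 5, 4, 0, 7, 3]

Derivation:
Old toposort: [2, 5, 6, 1, 4, 0, 7, 3]
Added edge: 1->5
Position of 1 (3) > position of 5 (1). Must reorder: 1 must now come before 5.
Run Kahn's algorithm (break ties by smallest node id):
  initial in-degrees: [2, 2, 0, 2, 2, 1, 0, 0]
  ready (indeg=0): [2, 6, 7]
  pop 2: indeg[0]->1; indeg[1]->1 | ready=[6, 7] | order so far=[2]
  pop 6: indeg[1]->0 | ready=[1, 7] | order so far=[2, 6]
  pop 1: indeg[3]->1; indeg[4]->1; indeg[5]->0 | ready=[5, 7] | order so far=[2, 6, 1]
  pop 5: indeg[4]->0 | ready=[4, 7] | order so far=[2, 6, 1, 5]
  pop 4: indeg[0]->0 | ready=[0, 7] | order so far=[2, 6, 1, 5, 4]
  pop 0: no out-edges | ready=[7] | order so far=[2, 6, 1, 5, 4, 0]
  pop 7: indeg[3]->0 | ready=[3] | order so far=[2, 6, 1, 5, 4, 0, 7]
  pop 3: no out-edges | ready=[] | order so far=[2, 6, 1, 5, 4, 0, 7, 3]
  Result: [2, 6, 1, 5, 4, 0, 7, 3]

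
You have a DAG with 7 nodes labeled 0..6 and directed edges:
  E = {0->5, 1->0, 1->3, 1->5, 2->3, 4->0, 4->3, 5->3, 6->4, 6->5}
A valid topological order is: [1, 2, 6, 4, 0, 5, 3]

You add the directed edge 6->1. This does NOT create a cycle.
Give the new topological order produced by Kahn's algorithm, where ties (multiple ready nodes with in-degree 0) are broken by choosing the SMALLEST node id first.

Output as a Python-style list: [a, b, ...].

Answer: [2, 6, 1, 4, 0, 5, 3]

Derivation:
Old toposort: [1, 2, 6, 4, 0, 5, 3]
Added edge: 6->1
Position of 6 (2) > position of 1 (0). Must reorder: 6 must now come before 1.
Run Kahn's algorithm (break ties by smallest node id):
  initial in-degrees: [2, 1, 0, 4, 1, 3, 0]
  ready (indeg=0): [2, 6]
  pop 2: indeg[3]->3 | ready=[6] | order so far=[2]
  pop 6: indeg[1]->0; indeg[4]->0; indeg[5]->2 | ready=[1, 4] | order so far=[2, 6]
  pop 1: indeg[0]->1; indeg[3]->2; indeg[5]->1 | ready=[4] | order so far=[2, 6, 1]
  pop 4: indeg[0]->0; indeg[3]->1 | ready=[0] | order so far=[2, 6, 1, 4]
  pop 0: indeg[5]->0 | ready=[5] | order so far=[2, 6, 1, 4, 0]
  pop 5: indeg[3]->0 | ready=[3] | order so far=[2, 6, 1, 4, 0, 5]
  pop 3: no out-edges | ready=[] | order so far=[2, 6, 1, 4, 0, 5, 3]
  Result: [2, 6, 1, 4, 0, 5, 3]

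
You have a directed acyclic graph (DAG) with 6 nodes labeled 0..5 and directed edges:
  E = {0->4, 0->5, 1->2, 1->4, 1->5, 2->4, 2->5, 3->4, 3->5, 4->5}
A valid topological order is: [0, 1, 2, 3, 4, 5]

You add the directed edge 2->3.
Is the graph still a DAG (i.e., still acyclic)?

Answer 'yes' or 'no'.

Answer: yes

Derivation:
Given toposort: [0, 1, 2, 3, 4, 5]
Position of 2: index 2; position of 3: index 3
New edge 2->3: forward
Forward edge: respects the existing order. Still a DAG, same toposort still valid.
Still a DAG? yes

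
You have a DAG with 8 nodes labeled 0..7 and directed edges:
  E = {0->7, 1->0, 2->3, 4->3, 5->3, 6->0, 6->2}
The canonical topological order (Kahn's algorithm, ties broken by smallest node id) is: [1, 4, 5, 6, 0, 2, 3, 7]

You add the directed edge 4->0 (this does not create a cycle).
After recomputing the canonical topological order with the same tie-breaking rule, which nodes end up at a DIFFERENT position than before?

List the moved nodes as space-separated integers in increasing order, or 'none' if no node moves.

Old toposort: [1, 4, 5, 6, 0, 2, 3, 7]
Added edge 4->0
Recompute Kahn (smallest-id tiebreak):
  initial in-degrees: [3, 0, 1, 3, 0, 0, 0, 1]
  ready (indeg=0): [1, 4, 5, 6]
  pop 1: indeg[0]->2 | ready=[4, 5, 6] | order so far=[1]
  pop 4: indeg[0]->1; indeg[3]->2 | ready=[5, 6] | order so far=[1, 4]
  pop 5: indeg[3]->1 | ready=[6] | order so far=[1, 4, 5]
  pop 6: indeg[0]->0; indeg[2]->0 | ready=[0, 2] | order so far=[1, 4, 5, 6]
  pop 0: indeg[7]->0 | ready=[2, 7] | order so far=[1, 4, 5, 6, 0]
  pop 2: indeg[3]->0 | ready=[3, 7] | order so far=[1, 4, 5, 6, 0, 2]
  pop 3: no out-edges | ready=[7] | order so far=[1, 4, 5, 6, 0, 2, 3]
  pop 7: no out-edges | ready=[] | order so far=[1, 4, 5, 6, 0, 2, 3, 7]
New canonical toposort: [1, 4, 5, 6, 0, 2, 3, 7]
Compare positions:
  Node 0: index 4 -> 4 (same)
  Node 1: index 0 -> 0 (same)
  Node 2: index 5 -> 5 (same)
  Node 3: index 6 -> 6 (same)
  Node 4: index 1 -> 1 (same)
  Node 5: index 2 -> 2 (same)
  Node 6: index 3 -> 3 (same)
  Node 7: index 7 -> 7 (same)
Nodes that changed position: none

Answer: none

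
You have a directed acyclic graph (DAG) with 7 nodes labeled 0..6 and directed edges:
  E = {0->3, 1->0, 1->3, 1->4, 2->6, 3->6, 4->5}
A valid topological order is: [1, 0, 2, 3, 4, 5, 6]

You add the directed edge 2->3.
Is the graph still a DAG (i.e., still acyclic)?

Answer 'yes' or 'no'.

Answer: yes

Derivation:
Given toposort: [1, 0, 2, 3, 4, 5, 6]
Position of 2: index 2; position of 3: index 3
New edge 2->3: forward
Forward edge: respects the existing order. Still a DAG, same toposort still valid.
Still a DAG? yes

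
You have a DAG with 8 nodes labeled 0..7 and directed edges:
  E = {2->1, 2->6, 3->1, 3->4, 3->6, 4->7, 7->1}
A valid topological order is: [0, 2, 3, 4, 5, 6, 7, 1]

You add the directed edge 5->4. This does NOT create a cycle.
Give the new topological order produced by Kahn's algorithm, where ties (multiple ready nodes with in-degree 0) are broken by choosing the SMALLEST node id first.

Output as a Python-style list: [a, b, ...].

Old toposort: [0, 2, 3, 4, 5, 6, 7, 1]
Added edge: 5->4
Position of 5 (4) > position of 4 (3). Must reorder: 5 must now come before 4.
Run Kahn's algorithm (break ties by smallest node id):
  initial in-degrees: [0, 3, 0, 0, 2, 0, 2, 1]
  ready (indeg=0): [0, 2, 3, 5]
  pop 0: no out-edges | ready=[2, 3, 5] | order so far=[0]
  pop 2: indeg[1]->2; indeg[6]->1 | ready=[3, 5] | order so far=[0, 2]
  pop 3: indeg[1]->1; indeg[4]->1; indeg[6]->0 | ready=[5, 6] | order so far=[0, 2, 3]
  pop 5: indeg[4]->0 | ready=[4, 6] | order so far=[0, 2, 3, 5]
  pop 4: indeg[7]->0 | ready=[6, 7] | order so far=[0, 2, 3, 5, 4]
  pop 6: no out-edges | ready=[7] | order so far=[0, 2, 3, 5, 4, 6]
  pop 7: indeg[1]->0 | ready=[1] | order so far=[0, 2, 3, 5, 4, 6, 7]
  pop 1: no out-edges | ready=[] | order so far=[0, 2, 3, 5, 4, 6, 7, 1]
  Result: [0, 2, 3, 5, 4, 6, 7, 1]

Answer: [0, 2, 3, 5, 4, 6, 7, 1]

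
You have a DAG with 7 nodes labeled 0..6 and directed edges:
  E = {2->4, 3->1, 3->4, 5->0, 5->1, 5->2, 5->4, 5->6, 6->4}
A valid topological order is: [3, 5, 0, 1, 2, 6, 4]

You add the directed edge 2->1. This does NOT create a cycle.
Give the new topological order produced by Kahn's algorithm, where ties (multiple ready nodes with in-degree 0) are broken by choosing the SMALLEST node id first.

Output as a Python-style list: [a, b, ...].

Answer: [3, 5, 0, 2, 1, 6, 4]

Derivation:
Old toposort: [3, 5, 0, 1, 2, 6, 4]
Added edge: 2->1
Position of 2 (4) > position of 1 (3). Must reorder: 2 must now come before 1.
Run Kahn's algorithm (break ties by smallest node id):
  initial in-degrees: [1, 3, 1, 0, 4, 0, 1]
  ready (indeg=0): [3, 5]
  pop 3: indeg[1]->2; indeg[4]->3 | ready=[5] | order so far=[3]
  pop 5: indeg[0]->0; indeg[1]->1; indeg[2]->0; indeg[4]->2; indeg[6]->0 | ready=[0, 2, 6] | order so far=[3, 5]
  pop 0: no out-edges | ready=[2, 6] | order so far=[3, 5, 0]
  pop 2: indeg[1]->0; indeg[4]->1 | ready=[1, 6] | order so far=[3, 5, 0, 2]
  pop 1: no out-edges | ready=[6] | order so far=[3, 5, 0, 2, 1]
  pop 6: indeg[4]->0 | ready=[4] | order so far=[3, 5, 0, 2, 1, 6]
  pop 4: no out-edges | ready=[] | order so far=[3, 5, 0, 2, 1, 6, 4]
  Result: [3, 5, 0, 2, 1, 6, 4]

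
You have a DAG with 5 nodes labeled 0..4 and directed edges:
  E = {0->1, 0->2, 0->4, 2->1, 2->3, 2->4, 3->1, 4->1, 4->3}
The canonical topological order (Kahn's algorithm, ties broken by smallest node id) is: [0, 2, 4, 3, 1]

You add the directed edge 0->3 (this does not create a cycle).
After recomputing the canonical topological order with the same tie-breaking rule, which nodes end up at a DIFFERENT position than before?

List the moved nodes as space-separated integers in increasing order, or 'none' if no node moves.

Answer: none

Derivation:
Old toposort: [0, 2, 4, 3, 1]
Added edge 0->3
Recompute Kahn (smallest-id tiebreak):
  initial in-degrees: [0, 4, 1, 3, 2]
  ready (indeg=0): [0]
  pop 0: indeg[1]->3; indeg[2]->0; indeg[3]->2; indeg[4]->1 | ready=[2] | order so far=[0]
  pop 2: indeg[1]->2; indeg[3]->1; indeg[4]->0 | ready=[4] | order so far=[0, 2]
  pop 4: indeg[1]->1; indeg[3]->0 | ready=[3] | order so far=[0, 2, 4]
  pop 3: indeg[1]->0 | ready=[1] | order so far=[0, 2, 4, 3]
  pop 1: no out-edges | ready=[] | order so far=[0, 2, 4, 3, 1]
New canonical toposort: [0, 2, 4, 3, 1]
Compare positions:
  Node 0: index 0 -> 0 (same)
  Node 1: index 4 -> 4 (same)
  Node 2: index 1 -> 1 (same)
  Node 3: index 3 -> 3 (same)
  Node 4: index 2 -> 2 (same)
Nodes that changed position: none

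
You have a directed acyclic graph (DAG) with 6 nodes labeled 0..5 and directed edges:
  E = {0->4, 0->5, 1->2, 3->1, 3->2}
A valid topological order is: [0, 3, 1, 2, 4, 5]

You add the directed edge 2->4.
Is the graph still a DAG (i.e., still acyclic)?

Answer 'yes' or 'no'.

Answer: yes

Derivation:
Given toposort: [0, 3, 1, 2, 4, 5]
Position of 2: index 3; position of 4: index 4
New edge 2->4: forward
Forward edge: respects the existing order. Still a DAG, same toposort still valid.
Still a DAG? yes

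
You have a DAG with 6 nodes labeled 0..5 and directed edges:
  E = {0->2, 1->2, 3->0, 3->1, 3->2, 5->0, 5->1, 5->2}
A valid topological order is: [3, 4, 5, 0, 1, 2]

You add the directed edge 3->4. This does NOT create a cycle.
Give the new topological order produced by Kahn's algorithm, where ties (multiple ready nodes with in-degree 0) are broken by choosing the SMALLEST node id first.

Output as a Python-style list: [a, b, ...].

Old toposort: [3, 4, 5, 0, 1, 2]
Added edge: 3->4
Position of 3 (0) < position of 4 (1). Old order still valid.
Run Kahn's algorithm (break ties by smallest node id):
  initial in-degrees: [2, 2, 4, 0, 1, 0]
  ready (indeg=0): [3, 5]
  pop 3: indeg[0]->1; indeg[1]->1; indeg[2]->3; indeg[4]->0 | ready=[4, 5] | order so far=[3]
  pop 4: no out-edges | ready=[5] | order so far=[3, 4]
  pop 5: indeg[0]->0; indeg[1]->0; indeg[2]->2 | ready=[0, 1] | order so far=[3, 4, 5]
  pop 0: indeg[2]->1 | ready=[1] | order so far=[3, 4, 5, 0]
  pop 1: indeg[2]->0 | ready=[2] | order so far=[3, 4, 5, 0, 1]
  pop 2: no out-edges | ready=[] | order so far=[3, 4, 5, 0, 1, 2]
  Result: [3, 4, 5, 0, 1, 2]

Answer: [3, 4, 5, 0, 1, 2]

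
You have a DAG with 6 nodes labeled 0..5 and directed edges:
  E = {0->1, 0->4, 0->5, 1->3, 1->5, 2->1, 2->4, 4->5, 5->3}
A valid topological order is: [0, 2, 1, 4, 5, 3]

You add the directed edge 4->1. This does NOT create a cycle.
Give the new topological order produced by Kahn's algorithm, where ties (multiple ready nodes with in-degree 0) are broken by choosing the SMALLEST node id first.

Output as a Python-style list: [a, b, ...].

Answer: [0, 2, 4, 1, 5, 3]

Derivation:
Old toposort: [0, 2, 1, 4, 5, 3]
Added edge: 4->1
Position of 4 (3) > position of 1 (2). Must reorder: 4 must now come before 1.
Run Kahn's algorithm (break ties by smallest node id):
  initial in-degrees: [0, 3, 0, 2, 2, 3]
  ready (indeg=0): [0, 2]
  pop 0: indeg[1]->2; indeg[4]->1; indeg[5]->2 | ready=[2] | order so far=[0]
  pop 2: indeg[1]->1; indeg[4]->0 | ready=[4] | order so far=[0, 2]
  pop 4: indeg[1]->0; indeg[5]->1 | ready=[1] | order so far=[0, 2, 4]
  pop 1: indeg[3]->1; indeg[5]->0 | ready=[5] | order so far=[0, 2, 4, 1]
  pop 5: indeg[3]->0 | ready=[3] | order so far=[0, 2, 4, 1, 5]
  pop 3: no out-edges | ready=[] | order so far=[0, 2, 4, 1, 5, 3]
  Result: [0, 2, 4, 1, 5, 3]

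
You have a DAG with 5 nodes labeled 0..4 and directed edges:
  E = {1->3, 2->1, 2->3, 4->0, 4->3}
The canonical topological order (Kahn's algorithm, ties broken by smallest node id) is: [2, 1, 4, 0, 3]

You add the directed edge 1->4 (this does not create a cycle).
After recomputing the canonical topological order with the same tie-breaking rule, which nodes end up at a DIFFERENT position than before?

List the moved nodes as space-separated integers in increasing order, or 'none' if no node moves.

Old toposort: [2, 1, 4, 0, 3]
Added edge 1->4
Recompute Kahn (smallest-id tiebreak):
  initial in-degrees: [1, 1, 0, 3, 1]
  ready (indeg=0): [2]
  pop 2: indeg[1]->0; indeg[3]->2 | ready=[1] | order so far=[2]
  pop 1: indeg[3]->1; indeg[4]->0 | ready=[4] | order so far=[2, 1]
  pop 4: indeg[0]->0; indeg[3]->0 | ready=[0, 3] | order so far=[2, 1, 4]
  pop 0: no out-edges | ready=[3] | order so far=[2, 1, 4, 0]
  pop 3: no out-edges | ready=[] | order so far=[2, 1, 4, 0, 3]
New canonical toposort: [2, 1, 4, 0, 3]
Compare positions:
  Node 0: index 3 -> 3 (same)
  Node 1: index 1 -> 1 (same)
  Node 2: index 0 -> 0 (same)
  Node 3: index 4 -> 4 (same)
  Node 4: index 2 -> 2 (same)
Nodes that changed position: none

Answer: none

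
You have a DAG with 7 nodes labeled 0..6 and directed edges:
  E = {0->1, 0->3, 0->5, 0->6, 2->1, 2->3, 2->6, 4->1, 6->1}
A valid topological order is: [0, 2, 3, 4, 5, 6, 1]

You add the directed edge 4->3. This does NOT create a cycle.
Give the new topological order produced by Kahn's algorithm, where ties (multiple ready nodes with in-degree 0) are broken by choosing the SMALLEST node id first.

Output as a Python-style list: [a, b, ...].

Answer: [0, 2, 4, 3, 5, 6, 1]

Derivation:
Old toposort: [0, 2, 3, 4, 5, 6, 1]
Added edge: 4->3
Position of 4 (3) > position of 3 (2). Must reorder: 4 must now come before 3.
Run Kahn's algorithm (break ties by smallest node id):
  initial in-degrees: [0, 4, 0, 3, 0, 1, 2]
  ready (indeg=0): [0, 2, 4]
  pop 0: indeg[1]->3; indeg[3]->2; indeg[5]->0; indeg[6]->1 | ready=[2, 4, 5] | order so far=[0]
  pop 2: indeg[1]->2; indeg[3]->1; indeg[6]->0 | ready=[4, 5, 6] | order so far=[0, 2]
  pop 4: indeg[1]->1; indeg[3]->0 | ready=[3, 5, 6] | order so far=[0, 2, 4]
  pop 3: no out-edges | ready=[5, 6] | order so far=[0, 2, 4, 3]
  pop 5: no out-edges | ready=[6] | order so far=[0, 2, 4, 3, 5]
  pop 6: indeg[1]->0 | ready=[1] | order so far=[0, 2, 4, 3, 5, 6]
  pop 1: no out-edges | ready=[] | order so far=[0, 2, 4, 3, 5, 6, 1]
  Result: [0, 2, 4, 3, 5, 6, 1]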